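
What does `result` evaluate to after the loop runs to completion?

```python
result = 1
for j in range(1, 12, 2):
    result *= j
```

Let's trace through this code step by step.

Initialize: result = 1
Entering loop: for j in range(1, 12, 2):
After iteration 1: j = 1, result = 1
After iteration 2: j = 3, result = 3
After iteration 3: j = 5, result = 15
After iteration 4: j = 7, result = 105
After iteration 5: j = 9, result = 945
After iteration 6: j = 11, result = 10395
Loop ends.

Final answer: 10395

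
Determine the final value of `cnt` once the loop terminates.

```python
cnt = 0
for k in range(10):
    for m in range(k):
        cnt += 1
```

Let's trace through this code step by step.

Initialize: cnt = 0
Entering loop: for k in range(10):
After iteration 1: k = 0, cnt = 0
After iteration 2: k = 1, cnt = 1, m = 0
After iteration 3: k = 2, cnt = 3, m = 1
After iteration 4: k = 3, cnt = 6, m = 2
After iteration 5: k = 4, cnt = 10, m = 3
After iteration 6: k = 5, cnt = 15, m = 4
After iteration 7: k = 6, cnt = 21, m = 5
After iteration 8: k = 7, cnt = 28, m = 6
After iteration 9: k = 8, cnt = 36, m = 7
After iteration 10: k = 9, cnt = 45, m = 8
Loop ends.

Final answer: 45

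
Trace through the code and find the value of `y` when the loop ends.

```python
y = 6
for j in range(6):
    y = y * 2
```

Let's trace through this code step by step.

Initialize: y = 6
Entering loop: for j in range(6):
After iteration 1: j = 0, y = 12
After iteration 2: j = 1, y = 24
After iteration 3: j = 2, y = 48
After iteration 4: j = 3, y = 96
After iteration 5: j = 4, y = 192
After iteration 6: j = 5, y = 384
Loop ends.

Final answer: 384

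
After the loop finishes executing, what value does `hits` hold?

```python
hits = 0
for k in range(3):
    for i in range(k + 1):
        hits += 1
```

Let's trace through this code step by step.

Initialize: hits = 0
Entering loop: for k in range(3):
After iteration 1: k = 0, hits = 1, i = 0
After iteration 2: k = 1, hits = 3, i = 1
After iteration 3: k = 2, hits = 6, i = 2
Loop ends.

Final answer: 6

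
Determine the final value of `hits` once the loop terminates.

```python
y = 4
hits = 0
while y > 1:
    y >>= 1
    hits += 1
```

Let's trace through this code step by step.

Initialize: y = 4
Initialize: hits = 0
Entering loop: while y > 1:
After iteration 1: y = 2, hits = 1
After iteration 2: y = 1, hits = 2
Loop ends.

Final answer: 2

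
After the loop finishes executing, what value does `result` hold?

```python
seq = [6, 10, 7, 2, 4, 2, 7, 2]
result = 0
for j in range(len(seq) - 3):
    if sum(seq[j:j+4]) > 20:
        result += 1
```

Let's trace through this code step by step.

Initialize: seq = [6, 10, 7, 2, 4, 2, 7, 2]
Initialize: result = 0
Entering loop: for j in range(len(seq) - 3):
After iteration 1: j = 0, result = 1
After iteration 2: j = 1, result = 2
After iteration 3: j = 2, result = 2
After iteration 4: j = 3, result = 2
After iteration 5: j = 4, result = 2
Loop ends.

Final answer: 2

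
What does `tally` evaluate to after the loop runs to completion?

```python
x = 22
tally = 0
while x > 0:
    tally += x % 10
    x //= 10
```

Let's trace through this code step by step.

Initialize: x = 22
Initialize: tally = 0
Entering loop: while x > 0:
After iteration 1: x = 2, tally = 2
After iteration 2: x = 0, tally = 4
Loop ends.

Final answer: 4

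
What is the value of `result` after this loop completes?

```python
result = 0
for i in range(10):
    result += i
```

Let's trace through this code step by step.

Initialize: result = 0
Entering loop: for i in range(10):
After iteration 1: i = 0, result = 0
After iteration 2: i = 1, result = 1
After iteration 3: i = 2, result = 3
After iteration 4: i = 3, result = 6
After iteration 5: i = 4, result = 10
After iteration 6: i = 5, result = 15
After iteration 7: i = 6, result = 21
After iteration 8: i = 7, result = 28
After iteration 9: i = 8, result = 36
After iteration 10: i = 9, result = 45
Loop ends.

Final answer: 45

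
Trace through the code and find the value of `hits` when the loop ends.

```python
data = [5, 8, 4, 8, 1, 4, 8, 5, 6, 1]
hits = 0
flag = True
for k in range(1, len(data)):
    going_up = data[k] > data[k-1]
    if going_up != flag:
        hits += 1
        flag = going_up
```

Let's trace through this code step by step.

Initialize: data = [5, 8, 4, 8, 1, 4, 8, 5, 6, 1]
Initialize: hits = 0
Initialize: flag = True
Entering loop: for k in range(1, len(data)):
After iteration 1: k = 1, hits = 0, flag = True, going_up = True
After iteration 2: k = 2, hits = 1, flag = False, going_up = False
After iteration 3: k = 3, hits = 2, flag = True, going_up = True
After iteration 4: k = 4, hits = 3, flag = False, going_up = False
After iteration 5: k = 5, hits = 4, flag = True, going_up = True
After iteration 6: k = 6, hits = 4, flag = True, going_up = True
After iteration 7: k = 7, hits = 5, flag = False, going_up = False
After iteration 8: k = 8, hits = 6, flag = True, going_up = True
After iteration 9: k = 9, hits = 7, flag = False, going_up = False
Loop ends.

Final answer: 7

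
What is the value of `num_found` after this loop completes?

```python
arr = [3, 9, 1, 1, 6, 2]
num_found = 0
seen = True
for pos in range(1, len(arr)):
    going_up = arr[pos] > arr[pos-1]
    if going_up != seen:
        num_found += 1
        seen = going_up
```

Let's trace through this code step by step.

Initialize: arr = [3, 9, 1, 1, 6, 2]
Initialize: num_found = 0
Initialize: seen = True
Entering loop: for pos in range(1, len(arr)):
After iteration 1: pos = 1, num_found = 0, seen = True, going_up = True
After iteration 2: pos = 2, num_found = 1, seen = False, going_up = False
After iteration 3: pos = 3, num_found = 1, seen = False, going_up = False
After iteration 4: pos = 4, num_found = 2, seen = True, going_up = True
After iteration 5: pos = 5, num_found = 3, seen = False, going_up = False
Loop ends.

Final answer: 3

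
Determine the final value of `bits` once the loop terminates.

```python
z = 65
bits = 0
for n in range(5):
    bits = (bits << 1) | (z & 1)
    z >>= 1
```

Let's trace through this code step by step.

Initialize: z = 65
Initialize: bits = 0
Entering loop: for n in range(5):
After iteration 1: n = 0, z = 32, bits = 1
After iteration 2: n = 1, z = 16, bits = 2
After iteration 3: n = 2, z = 8, bits = 4
After iteration 4: n = 3, z = 4, bits = 8
After iteration 5: n = 4, z = 2, bits = 16
Loop ends.

Final answer: 16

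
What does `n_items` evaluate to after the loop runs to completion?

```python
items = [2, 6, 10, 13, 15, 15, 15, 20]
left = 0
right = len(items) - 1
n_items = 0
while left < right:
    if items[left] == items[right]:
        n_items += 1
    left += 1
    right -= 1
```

Let's trace through this code step by step.

Initialize: items = [2, 6, 10, 13, 15, 15, 15, 20]
Initialize: left = 0
Initialize: right = 7
Initialize: n_items = 0
Entering loop: while left < right:
After iteration 1: left = 1, right = 6, n_items = 0
After iteration 2: left = 2, right = 5, n_items = 0
After iteration 3: left = 3, right = 4, n_items = 0
After iteration 4: left = 4, right = 3, n_items = 0
Loop ends.

Final answer: 0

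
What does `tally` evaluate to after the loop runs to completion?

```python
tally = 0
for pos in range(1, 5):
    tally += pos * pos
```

Let's trace through this code step by step.

Initialize: tally = 0
Entering loop: for pos in range(1, 5):
After iteration 1: pos = 1, tally = 1
After iteration 2: pos = 2, tally = 5
After iteration 3: pos = 3, tally = 14
After iteration 4: pos = 4, tally = 30
Loop ends.

Final answer: 30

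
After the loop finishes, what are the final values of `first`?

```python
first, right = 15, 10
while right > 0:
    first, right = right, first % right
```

Let's trace through this code step by step.

Initialize: first = 15
Initialize: right = 10
Entering loop: while right > 0:
After iteration 1: first = 10, right = 5
After iteration 2: first = 5, right = 0
Loop ends.

Final answer: 5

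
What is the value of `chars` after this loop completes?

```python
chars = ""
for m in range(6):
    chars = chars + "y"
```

Let's trace through this code step by step.

Initialize: chars = ''
Entering loop: for m in range(6):
After iteration 1: m = 0, chars = 'y'
After iteration 2: m = 1, chars = 'yy'
After iteration 3: m = 2, chars = 'yyy'
After iteration 4: m = 3, chars = 'yyyy'
After iteration 5: m = 4, chars = 'yyyyy'
After iteration 6: m = 5, chars = 'yyyyyy'
Loop ends.

Final answer: 'yyyyyy'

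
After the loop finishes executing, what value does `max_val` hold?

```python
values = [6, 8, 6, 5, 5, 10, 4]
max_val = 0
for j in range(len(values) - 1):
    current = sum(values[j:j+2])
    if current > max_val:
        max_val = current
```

Let's trace through this code step by step.

Initialize: values = [6, 8, 6, 5, 5, 10, 4]
Initialize: max_val = 0
Entering loop: for j in range(len(values) - 1):
After iteration 1: j = 0, max_val = 14, current = 14
After iteration 2: j = 1, max_val = 14, current = 14
After iteration 3: j = 2, max_val = 14, current = 11
After iteration 4: j = 3, max_val = 14, current = 10
After iteration 5: j = 4, max_val = 15, current = 15
After iteration 6: j = 5, max_val = 15, current = 14
Loop ends.

Final answer: 15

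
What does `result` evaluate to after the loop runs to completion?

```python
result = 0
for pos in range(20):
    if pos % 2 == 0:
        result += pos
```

Let's trace through this code step by step.

Initialize: result = 0
Entering loop: for pos in range(20):
After iteration 1: pos = 0, result = 0
After iteration 2: pos = 1, result = 0
After iteration 3: pos = 2, result = 2
After iteration 4: pos = 3, result = 2
After iteration 5: pos = 4, result = 6
After iteration 6: pos = 5, result = 6
After iteration 7: pos = 6, result = 12
After iteration 8: pos = 7, result = 12
After iteration 9: pos = 8, result = 20
After iteration 10: pos = 9, result = 20
After iteration 11: pos = 10, result = 30
After iteration 12: pos = 11, result = 30
After iteration 13: pos = 12, result = 42
After iteration 14: pos = 13, result = 42
After iteration 15: pos = 14, result = 56
After iteration 16: pos = 15, result = 56
After iteration 17: pos = 16, result = 72
After iteration 18: pos = 17, result = 72
After iteration 19: pos = 18, result = 90
After iteration 20: pos = 19, result = 90
Loop ends.

Final answer: 90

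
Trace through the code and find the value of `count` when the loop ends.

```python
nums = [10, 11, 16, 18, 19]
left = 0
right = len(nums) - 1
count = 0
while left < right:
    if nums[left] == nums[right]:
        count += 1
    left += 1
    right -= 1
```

Let's trace through this code step by step.

Initialize: nums = [10, 11, 16, 18, 19]
Initialize: left = 0
Initialize: right = 4
Initialize: count = 0
Entering loop: while left < right:
After iteration 1: left = 1, right = 3, count = 0
After iteration 2: left = 2, right = 2, count = 0
Loop ends.

Final answer: 0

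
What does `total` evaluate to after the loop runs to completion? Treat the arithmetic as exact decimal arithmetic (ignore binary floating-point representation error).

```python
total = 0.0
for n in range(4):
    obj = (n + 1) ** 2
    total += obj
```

Let's trace through this code step by step.

Initialize: total = 0.0
Entering loop: for n in range(4):
After iteration 1: n = 0, total = 1.0, obj = 1
After iteration 2: n = 1, total = 5.0, obj = 4
After iteration 3: n = 2, total = 14.0, obj = 9
After iteration 4: n = 3, total = 30.0, obj = 16
Loop ends.

Final answer: 30.0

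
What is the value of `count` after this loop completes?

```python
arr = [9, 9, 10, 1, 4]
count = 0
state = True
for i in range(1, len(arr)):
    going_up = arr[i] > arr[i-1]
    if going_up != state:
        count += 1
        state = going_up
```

Let's trace through this code step by step.

Initialize: arr = [9, 9, 10, 1, 4]
Initialize: count = 0
Initialize: state = True
Entering loop: for i in range(1, len(arr)):
After iteration 1: i = 1, count = 1, state = False, going_up = False
After iteration 2: i = 2, count = 2, state = True, going_up = True
After iteration 3: i = 3, count = 3, state = False, going_up = False
After iteration 4: i = 4, count = 4, state = True, going_up = True
Loop ends.

Final answer: 4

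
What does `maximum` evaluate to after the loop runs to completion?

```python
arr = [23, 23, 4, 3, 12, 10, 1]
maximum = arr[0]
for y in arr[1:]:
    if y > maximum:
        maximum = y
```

Let's trace through this code step by step.

Initialize: arr = [23, 23, 4, 3, 12, 10, 1]
Initialize: maximum = 23
Entering loop: for y in arr[1:]:
After iteration 1: y = 23, maximum = 23
After iteration 2: y = 4, maximum = 23
After iteration 3: y = 3, maximum = 23
After iteration 4: y = 12, maximum = 23
After iteration 5: y = 10, maximum = 23
After iteration 6: y = 1, maximum = 23
Loop ends.

Final answer: 23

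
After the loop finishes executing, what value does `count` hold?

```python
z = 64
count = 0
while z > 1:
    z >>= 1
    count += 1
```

Let's trace through this code step by step.

Initialize: z = 64
Initialize: count = 0
Entering loop: while z > 1:
After iteration 1: z = 32, count = 1
After iteration 2: z = 16, count = 2
After iteration 3: z = 8, count = 3
After iteration 4: z = 4, count = 4
After iteration 5: z = 2, count = 5
After iteration 6: z = 1, count = 6
Loop ends.

Final answer: 6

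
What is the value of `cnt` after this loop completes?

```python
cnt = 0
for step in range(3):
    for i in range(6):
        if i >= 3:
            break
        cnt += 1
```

Let's trace through this code step by step.

Initialize: cnt = 0
Entering loop: for step in range(3):
After iteration 1: step = 0, cnt = 3
After iteration 2: step = 1, cnt = 6
After iteration 3: step = 2, cnt = 9
Loop ends.

Final answer: 9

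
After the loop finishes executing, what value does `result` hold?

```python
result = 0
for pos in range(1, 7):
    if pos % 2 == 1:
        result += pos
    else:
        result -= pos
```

Let's trace through this code step by step.

Initialize: result = 0
Entering loop: for pos in range(1, 7):
After iteration 1: pos = 1, result = 1
After iteration 2: pos = 2, result = -1
After iteration 3: pos = 3, result = 2
After iteration 4: pos = 4, result = -2
After iteration 5: pos = 5, result = 3
After iteration 6: pos = 6, result = -3
Loop ends.

Final answer: -3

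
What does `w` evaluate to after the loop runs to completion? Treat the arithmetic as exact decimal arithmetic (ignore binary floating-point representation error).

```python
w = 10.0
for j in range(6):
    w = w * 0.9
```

Let's trace through this code step by step.

Initialize: w = 10.0
Entering loop: for j in range(6):
After iteration 1: j = 0, w = 9.0
After iteration 2: j = 1, w = 8.1
After iteration 3: j = 2, w = 7.29
After iteration 4: j = 3, w = 6.561
After iteration 5: j = 4, w = 5.9049
After iteration 6: j = 5, w = 5.31441
Loop ends.

Final answer: 5.31441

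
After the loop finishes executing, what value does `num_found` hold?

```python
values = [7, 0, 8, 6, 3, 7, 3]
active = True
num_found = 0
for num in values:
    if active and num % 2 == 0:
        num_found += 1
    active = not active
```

Let's trace through this code step by step.

Initialize: values = [7, 0, 8, 6, 3, 7, 3]
Initialize: active = True
Initialize: num_found = 0
Entering loop: for num in values:
After iteration 1: num = 7, active = False, num_found = 0
After iteration 2: num = 0, active = True, num_found = 0
After iteration 3: num = 8, active = False, num_found = 1
After iteration 4: num = 6, active = True, num_found = 1
After iteration 5: num = 3, active = False, num_found = 1
After iteration 6: num = 7, active = True, num_found = 1
After iteration 7: num = 3, active = False, num_found = 1
Loop ends.

Final answer: 1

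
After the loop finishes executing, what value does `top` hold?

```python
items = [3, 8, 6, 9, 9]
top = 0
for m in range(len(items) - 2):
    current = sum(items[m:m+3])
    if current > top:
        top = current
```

Let's trace through this code step by step.

Initialize: items = [3, 8, 6, 9, 9]
Initialize: top = 0
Entering loop: for m in range(len(items) - 2):
After iteration 1: m = 0, top = 17, current = 17
After iteration 2: m = 1, top = 23, current = 23
After iteration 3: m = 2, top = 24, current = 24
Loop ends.

Final answer: 24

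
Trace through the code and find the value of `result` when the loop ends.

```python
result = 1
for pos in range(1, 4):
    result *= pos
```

Let's trace through this code step by step.

Initialize: result = 1
Entering loop: for pos in range(1, 4):
After iteration 1: pos = 1, result = 1
After iteration 2: pos = 2, result = 2
After iteration 3: pos = 3, result = 6
Loop ends.

Final answer: 6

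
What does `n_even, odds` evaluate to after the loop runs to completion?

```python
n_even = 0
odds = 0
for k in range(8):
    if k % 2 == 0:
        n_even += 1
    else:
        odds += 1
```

Let's trace through this code step by step.

Initialize: n_even = 0
Initialize: odds = 0
Entering loop: for k in range(8):
After iteration 1: k = 0, n_even = 1, odds = 0
After iteration 2: k = 1, n_even = 1, odds = 1
After iteration 3: k = 2, n_even = 2, odds = 1
After iteration 4: k = 3, n_even = 2, odds = 2
After iteration 5: k = 4, n_even = 3, odds = 2
After iteration 6: k = 5, n_even = 3, odds = 3
After iteration 7: k = 6, n_even = 4, odds = 3
After iteration 8: k = 7, n_even = 4, odds = 4
Loop ends.

Final answer: 4, 4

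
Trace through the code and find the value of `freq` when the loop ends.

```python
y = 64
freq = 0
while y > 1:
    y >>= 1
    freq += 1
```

Let's trace through this code step by step.

Initialize: y = 64
Initialize: freq = 0
Entering loop: while y > 1:
After iteration 1: y = 32, freq = 1
After iteration 2: y = 16, freq = 2
After iteration 3: y = 8, freq = 3
After iteration 4: y = 4, freq = 4
After iteration 5: y = 2, freq = 5
After iteration 6: y = 1, freq = 6
Loop ends.

Final answer: 6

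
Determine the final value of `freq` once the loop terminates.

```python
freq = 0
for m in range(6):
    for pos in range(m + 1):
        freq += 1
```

Let's trace through this code step by step.

Initialize: freq = 0
Entering loop: for m in range(6):
After iteration 1: m = 0, freq = 1, pos = 0
After iteration 2: m = 1, freq = 3, pos = 1
After iteration 3: m = 2, freq = 6, pos = 2
After iteration 4: m = 3, freq = 10, pos = 3
After iteration 5: m = 4, freq = 15, pos = 4
After iteration 6: m = 5, freq = 21, pos = 5
Loop ends.

Final answer: 21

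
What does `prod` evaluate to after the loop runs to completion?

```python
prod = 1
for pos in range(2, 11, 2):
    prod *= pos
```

Let's trace through this code step by step.

Initialize: prod = 1
Entering loop: for pos in range(2, 11, 2):
After iteration 1: pos = 2, prod = 2
After iteration 2: pos = 4, prod = 8
After iteration 3: pos = 6, prod = 48
After iteration 4: pos = 8, prod = 384
After iteration 5: pos = 10, prod = 3840
Loop ends.

Final answer: 3840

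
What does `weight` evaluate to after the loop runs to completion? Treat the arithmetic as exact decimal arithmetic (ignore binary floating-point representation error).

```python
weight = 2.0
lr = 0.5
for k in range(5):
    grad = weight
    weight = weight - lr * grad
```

Let's trace through this code step by step.

Initialize: weight = 2.0
Initialize: lr = 0.5
Entering loop: for k in range(5):
After iteration 1: k = 0, weight = 1.0, grad = 2.0
After iteration 2: k = 1, weight = 0.5, grad = 1.0
After iteration 3: k = 2, weight = 0.25, grad = 0.5
After iteration 4: k = 3, weight = 0.125, grad = 0.25
After iteration 5: k = 4, weight = 0.0625, grad = 0.125
Loop ends.

Final answer: 0.0625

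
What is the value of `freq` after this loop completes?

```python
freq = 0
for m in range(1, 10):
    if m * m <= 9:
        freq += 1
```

Let's trace through this code step by step.

Initialize: freq = 0
Entering loop: for m in range(1, 10):
After iteration 1: m = 1, freq = 1
After iteration 2: m = 2, freq = 2
After iteration 3: m = 3, freq = 3
After iteration 4: m = 4, freq = 3
After iteration 5: m = 5, freq = 3
After iteration 6: m = 6, freq = 3
After iteration 7: m = 7, freq = 3
After iteration 8: m = 8, freq = 3
After iteration 9: m = 9, freq = 3
Loop ends.

Final answer: 3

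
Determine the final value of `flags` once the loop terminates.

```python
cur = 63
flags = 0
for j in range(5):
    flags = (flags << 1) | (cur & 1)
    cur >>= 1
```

Let's trace through this code step by step.

Initialize: cur = 63
Initialize: flags = 0
Entering loop: for j in range(5):
After iteration 1: j = 0, cur = 31, flags = 1
After iteration 2: j = 1, cur = 15, flags = 3
After iteration 3: j = 2, cur = 7, flags = 7
After iteration 4: j = 3, cur = 3, flags = 15
After iteration 5: j = 4, cur = 1, flags = 31
Loop ends.

Final answer: 31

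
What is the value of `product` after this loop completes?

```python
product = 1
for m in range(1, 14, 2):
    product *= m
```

Let's trace through this code step by step.

Initialize: product = 1
Entering loop: for m in range(1, 14, 2):
After iteration 1: m = 1, product = 1
After iteration 2: m = 3, product = 3
After iteration 3: m = 5, product = 15
After iteration 4: m = 7, product = 105
After iteration 5: m = 9, product = 945
After iteration 6: m = 11, product = 10395
After iteration 7: m = 13, product = 135135
Loop ends.

Final answer: 135135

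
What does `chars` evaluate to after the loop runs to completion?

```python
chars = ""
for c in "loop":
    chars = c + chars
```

Let's trace through this code step by step.

Initialize: chars = ''
Entering loop: for c in "loop":
After iteration 1: c = 'l', chars = 'l'
After iteration 2: c = 'o', chars = 'ol'
After iteration 3: c = 'o', chars = 'ool'
After iteration 4: c = 'p', chars = 'pool'
Loop ends.

Final answer: 'pool'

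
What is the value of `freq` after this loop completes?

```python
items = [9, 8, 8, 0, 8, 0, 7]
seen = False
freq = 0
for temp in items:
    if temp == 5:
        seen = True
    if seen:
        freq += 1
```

Let's trace through this code step by step.

Initialize: items = [9, 8, 8, 0, 8, 0, 7]
Initialize: seen = False
Initialize: freq = 0
Entering loop: for temp in items:
After iteration 1: temp = 9, freq = 0
After iteration 2: temp = 8, freq = 0
After iteration 3: temp = 8, freq = 0
After iteration 4: temp = 0, freq = 0
After iteration 5: temp = 8, freq = 0
After iteration 6: temp = 0, freq = 0
After iteration 7: temp = 7, freq = 0
Loop ends.

Final answer: 0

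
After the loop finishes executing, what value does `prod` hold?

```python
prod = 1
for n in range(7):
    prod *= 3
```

Let's trace through this code step by step.

Initialize: prod = 1
Entering loop: for n in range(7):
After iteration 1: n = 0, prod = 3
After iteration 2: n = 1, prod = 9
After iteration 3: n = 2, prod = 27
After iteration 4: n = 3, prod = 81
After iteration 5: n = 4, prod = 243
After iteration 6: n = 5, prod = 729
After iteration 7: n = 6, prod = 2187
Loop ends.

Final answer: 2187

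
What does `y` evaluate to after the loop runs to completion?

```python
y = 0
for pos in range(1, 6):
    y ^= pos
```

Let's trace through this code step by step.

Initialize: y = 0
Entering loop: for pos in range(1, 6):
After iteration 1: pos = 1, y = 1
After iteration 2: pos = 2, y = 3
After iteration 3: pos = 3, y = 0
After iteration 4: pos = 4, y = 4
After iteration 5: pos = 5, y = 1
Loop ends.

Final answer: 1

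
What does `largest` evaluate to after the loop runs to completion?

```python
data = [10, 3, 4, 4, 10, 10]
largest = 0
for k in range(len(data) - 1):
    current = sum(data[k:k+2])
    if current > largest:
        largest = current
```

Let's trace through this code step by step.

Initialize: data = [10, 3, 4, 4, 10, 10]
Initialize: largest = 0
Entering loop: for k in range(len(data) - 1):
After iteration 1: k = 0, largest = 13, current = 13
After iteration 2: k = 1, largest = 13, current = 7
After iteration 3: k = 2, largest = 13, current = 8
After iteration 4: k = 3, largest = 14, current = 14
After iteration 5: k = 4, largest = 20, current = 20
Loop ends.

Final answer: 20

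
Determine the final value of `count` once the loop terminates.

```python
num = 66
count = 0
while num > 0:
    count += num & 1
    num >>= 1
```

Let's trace through this code step by step.

Initialize: num = 66
Initialize: count = 0
Entering loop: while num > 0:
After iteration 1: num = 33, count = 0
After iteration 2: num = 16, count = 1
After iteration 3: num = 8, count = 1
After iteration 4: num = 4, count = 1
After iteration 5: num = 2, count = 1
After iteration 6: num = 1, count = 1
After iteration 7: num = 0, count = 2
Loop ends.

Final answer: 2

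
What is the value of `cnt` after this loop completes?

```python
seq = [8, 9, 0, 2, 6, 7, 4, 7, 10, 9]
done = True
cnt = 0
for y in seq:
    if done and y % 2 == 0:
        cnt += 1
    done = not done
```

Let's trace through this code step by step.

Initialize: seq = [8, 9, 0, 2, 6, 7, 4, 7, 10, 9]
Initialize: done = True
Initialize: cnt = 0
Entering loop: for y in seq:
After iteration 1: y = 8, done = False, cnt = 1
After iteration 2: y = 9, done = True, cnt = 1
After iteration 3: y = 0, done = False, cnt = 2
After iteration 4: y = 2, done = True, cnt = 2
After iteration 5: y = 6, done = False, cnt = 3
After iteration 6: y = 7, done = True, cnt = 3
After iteration 7: y = 4, done = False, cnt = 4
After iteration 8: y = 7, done = True, cnt = 4
After iteration 9: y = 10, done = False, cnt = 5
After iteration 10: y = 9, done = True, cnt = 5
Loop ends.

Final answer: 5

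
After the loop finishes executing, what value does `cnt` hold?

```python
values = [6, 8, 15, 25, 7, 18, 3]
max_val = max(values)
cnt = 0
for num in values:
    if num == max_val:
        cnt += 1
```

Let's trace through this code step by step.

Initialize: values = [6, 8, 15, 25, 7, 18, 3]
Initialize: max_val = 25
Initialize: cnt = 0
Entering loop: for num in values:
After iteration 1: num = 6, cnt = 0
After iteration 2: num = 8, cnt = 0
After iteration 3: num = 15, cnt = 0
After iteration 4: num = 25, cnt = 1
After iteration 5: num = 7, cnt = 1
After iteration 6: num = 18, cnt = 1
After iteration 7: num = 3, cnt = 1
Loop ends.

Final answer: 1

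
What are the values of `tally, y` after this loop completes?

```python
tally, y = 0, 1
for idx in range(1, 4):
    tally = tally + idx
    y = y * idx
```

Let's trace through this code step by step.

Initialize: tally = 0
Initialize: y = 1
Entering loop: for idx in range(1, 4):
After iteration 1: idx = 1, tally = 1, y = 1
After iteration 2: idx = 2, tally = 3, y = 2
After iteration 3: idx = 3, tally = 6, y = 6
Loop ends.

Final answer: 6, 6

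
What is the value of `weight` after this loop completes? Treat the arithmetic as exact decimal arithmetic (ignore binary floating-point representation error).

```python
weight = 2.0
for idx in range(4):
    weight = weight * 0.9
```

Let's trace through this code step by step.

Initialize: weight = 2.0
Entering loop: for idx in range(4):
After iteration 1: idx = 0, weight = 1.8
After iteration 2: idx = 1, weight = 1.62
After iteration 3: idx = 2, weight = 1.458
After iteration 4: idx = 3, weight = 1.3122
Loop ends.

Final answer: 1.3122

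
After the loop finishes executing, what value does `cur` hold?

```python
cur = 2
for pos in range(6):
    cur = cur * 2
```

Let's trace through this code step by step.

Initialize: cur = 2
Entering loop: for pos in range(6):
After iteration 1: pos = 0, cur = 4
After iteration 2: pos = 1, cur = 8
After iteration 3: pos = 2, cur = 16
After iteration 4: pos = 3, cur = 32
After iteration 5: pos = 4, cur = 64
After iteration 6: pos = 5, cur = 128
Loop ends.

Final answer: 128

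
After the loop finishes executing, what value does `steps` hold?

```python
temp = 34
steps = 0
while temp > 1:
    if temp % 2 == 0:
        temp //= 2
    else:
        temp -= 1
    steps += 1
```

Let's trace through this code step by step.

Initialize: temp = 34
Initialize: steps = 0
Entering loop: while temp > 1:
After iteration 1: temp = 17, steps = 1
After iteration 2: temp = 16, steps = 2
After iteration 3: temp = 8, steps = 3
After iteration 4: temp = 4, steps = 4
After iteration 5: temp = 2, steps = 5
After iteration 6: temp = 1, steps = 6
Loop ends.

Final answer: 6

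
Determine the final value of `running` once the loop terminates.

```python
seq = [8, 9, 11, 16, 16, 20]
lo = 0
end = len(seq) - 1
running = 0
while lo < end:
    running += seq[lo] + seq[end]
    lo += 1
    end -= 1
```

Let's trace through this code step by step.

Initialize: seq = [8, 9, 11, 16, 16, 20]
Initialize: lo = 0
Initialize: end = 5
Initialize: running = 0
Entering loop: while lo < end:
After iteration 1: lo = 1, end = 4, running = 28
After iteration 2: lo = 2, end = 3, running = 53
After iteration 3: lo = 3, end = 2, running = 80
Loop ends.

Final answer: 80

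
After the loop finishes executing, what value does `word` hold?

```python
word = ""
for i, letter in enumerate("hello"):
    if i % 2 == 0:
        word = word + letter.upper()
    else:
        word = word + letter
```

Let's trace through this code step by step.

Initialize: word = ''
Entering loop: for i, letter in enumerate("hello"):
After iteration 1: i = 0, letter = 'h', word = 'H'
After iteration 2: i = 1, letter = 'e', word = 'He'
After iteration 3: i = 2, letter = 'l', word = 'HeL'
After iteration 4: i = 3, letter = 'l', word = 'HeLl'
After iteration 5: i = 4, letter = 'o', word = 'HeLlO'
Loop ends.

Final answer: 'HeLlO'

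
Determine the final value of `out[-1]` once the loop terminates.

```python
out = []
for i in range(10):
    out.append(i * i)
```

Let's trace through this code step by step.

Initialize: out = []
Entering loop: for i in range(10):
After iteration 1: i = 0, out = [0]
After iteration 2: i = 1, out = [0, 1]
After iteration 3: i = 2, out = [0, 1, 4]
After iteration 4: i = 3, out = [0, 1, 4, 9]
After iteration 5: i = 4, out = [0, 1, 4, 9, 16]
After iteration 6: i = 5, out = [0, 1, 4, 9, 16, 25]
After iteration 7: i = 6, out = [0, 1, 4, 9, 16, 25, 36]
After iteration 8: i = 7, out = [0, 1, 4, 9, 16, 25, 36, 49]
After iteration 9: i = 8, out = [0, 1, 4, 9, 16, 25, 36, 49, 64]
After iteration 10: i = 9, out = [0, 1, 4, 9, 16, 25, 36, 49, 64, 81]
Loop ends.
out[-1] = 81

Final answer: 81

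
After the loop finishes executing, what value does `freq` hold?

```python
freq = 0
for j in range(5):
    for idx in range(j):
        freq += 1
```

Let's trace through this code step by step.

Initialize: freq = 0
Entering loop: for j in range(5):
After iteration 1: j = 0, freq = 0
After iteration 2: j = 1, freq = 1, idx = 0
After iteration 3: j = 2, freq = 3, idx = 1
After iteration 4: j = 3, freq = 6, idx = 2
After iteration 5: j = 4, freq = 10, idx = 3
Loop ends.

Final answer: 10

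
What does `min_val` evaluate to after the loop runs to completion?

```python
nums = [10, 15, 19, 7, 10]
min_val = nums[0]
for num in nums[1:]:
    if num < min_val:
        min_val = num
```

Let's trace through this code step by step.

Initialize: nums = [10, 15, 19, 7, 10]
Initialize: min_val = 10
Entering loop: for num in nums[1:]:
After iteration 1: num = 15, min_val = 10
After iteration 2: num = 19, min_val = 10
After iteration 3: num = 7, min_val = 7
After iteration 4: num = 10, min_val = 7
Loop ends.

Final answer: 7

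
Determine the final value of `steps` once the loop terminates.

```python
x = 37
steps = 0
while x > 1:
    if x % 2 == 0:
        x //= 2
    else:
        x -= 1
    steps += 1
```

Let's trace through this code step by step.

Initialize: x = 37
Initialize: steps = 0
Entering loop: while x > 1:
After iteration 1: x = 36, steps = 1
After iteration 2: x = 18, steps = 2
After iteration 3: x = 9, steps = 3
After iteration 4: x = 8, steps = 4
After iteration 5: x = 4, steps = 5
After iteration 6: x = 2, steps = 6
After iteration 7: x = 1, steps = 7
Loop ends.

Final answer: 7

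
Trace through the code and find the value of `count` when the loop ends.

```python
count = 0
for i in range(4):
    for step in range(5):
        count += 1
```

Let's trace through this code step by step.

Initialize: count = 0
Entering loop: for i in range(4):
After iteration 1: i = 0, count = 5
After iteration 2: i = 1, count = 10
After iteration 3: i = 2, count = 15
After iteration 4: i = 3, count = 20
Loop ends.

Final answer: 20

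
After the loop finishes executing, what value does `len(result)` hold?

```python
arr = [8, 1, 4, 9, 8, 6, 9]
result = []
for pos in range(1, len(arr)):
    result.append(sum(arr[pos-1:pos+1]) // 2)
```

Let's trace through this code step by step.

Initialize: arr = [8, 1, 4, 9, 8, 6, 9]
Initialize: result = []
Entering loop: for pos in range(1, len(arr)):
After iteration 1: pos = 1, result = [4]
After iteration 2: pos = 2, result = [4, 2]
After iteration 3: pos = 3, result = [4, 2, 6]
After iteration 4: pos = 4, result = [4, 2, 6, 8]
After iteration 5: pos = 5, result = [4, 2, 6, 8, 7]
After iteration 6: pos = 6, result = [4, 2, 6, 8, 7, 7]
Loop ends.
len(result) = 6

Final answer: 6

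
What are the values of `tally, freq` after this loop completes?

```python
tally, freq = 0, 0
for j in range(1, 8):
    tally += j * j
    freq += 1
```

Let's trace through this code step by step.

Initialize: tally = 0
Initialize: freq = 0
Entering loop: for j in range(1, 8):
After iteration 1: j = 1, tally = 1, freq = 1
After iteration 2: j = 2, tally = 5, freq = 2
After iteration 3: j = 3, tally = 14, freq = 3
After iteration 4: j = 4, tally = 30, freq = 4
After iteration 5: j = 5, tally = 55, freq = 5
After iteration 6: j = 6, tally = 91, freq = 6
After iteration 7: j = 7, tally = 140, freq = 7
Loop ends.

Final answer: 140, 7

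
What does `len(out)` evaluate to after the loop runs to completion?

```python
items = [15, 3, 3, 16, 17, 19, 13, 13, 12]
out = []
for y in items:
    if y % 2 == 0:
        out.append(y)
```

Let's trace through this code step by step.

Initialize: items = [15, 3, 3, 16, 17, 19, 13, 13, 12]
Initialize: out = []
Entering loop: for y in items:
After iteration 1: y = 15, out = []
After iteration 2: y = 3, out = []
After iteration 3: y = 3, out = []
After iteration 4: y = 16, out = [16]
After iteration 5: y = 17, out = [16]
After iteration 6: y = 19, out = [16]
After iteration 7: y = 13, out = [16]
After iteration 8: y = 13, out = [16]
After iteration 9: y = 12, out = [16, 12]
Loop ends.
len(out) = 2

Final answer: 2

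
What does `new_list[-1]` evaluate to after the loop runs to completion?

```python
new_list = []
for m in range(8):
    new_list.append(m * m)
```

Let's trace through this code step by step.

Initialize: new_list = []
Entering loop: for m in range(8):
After iteration 1: m = 0, new_list = [0]
After iteration 2: m = 1, new_list = [0, 1]
After iteration 3: m = 2, new_list = [0, 1, 4]
After iteration 4: m = 3, new_list = [0, 1, 4, 9]
After iteration 5: m = 4, new_list = [0, 1, 4, 9, 16]
After iteration 6: m = 5, new_list = [0, 1, 4, 9, 16, 25]
After iteration 7: m = 6, new_list = [0, 1, 4, 9, 16, 25, 36]
After iteration 8: m = 7, new_list = [0, 1, 4, 9, 16, 25, 36, 49]
Loop ends.
new_list[-1] = 49

Final answer: 49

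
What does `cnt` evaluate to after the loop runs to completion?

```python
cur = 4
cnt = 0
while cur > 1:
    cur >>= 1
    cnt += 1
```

Let's trace through this code step by step.

Initialize: cur = 4
Initialize: cnt = 0
Entering loop: while cur > 1:
After iteration 1: cur = 2, cnt = 1
After iteration 2: cur = 1, cnt = 2
Loop ends.

Final answer: 2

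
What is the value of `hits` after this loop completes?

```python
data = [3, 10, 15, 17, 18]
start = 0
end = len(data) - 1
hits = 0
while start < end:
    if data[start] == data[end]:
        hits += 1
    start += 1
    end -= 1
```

Let's trace through this code step by step.

Initialize: data = [3, 10, 15, 17, 18]
Initialize: start = 0
Initialize: end = 4
Initialize: hits = 0
Entering loop: while start < end:
After iteration 1: start = 1, end = 3, hits = 0
After iteration 2: start = 2, end = 2, hits = 0
Loop ends.

Final answer: 0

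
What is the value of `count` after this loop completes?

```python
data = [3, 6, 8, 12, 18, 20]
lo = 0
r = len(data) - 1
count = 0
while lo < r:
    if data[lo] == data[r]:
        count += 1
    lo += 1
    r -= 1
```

Let's trace through this code step by step.

Initialize: data = [3, 6, 8, 12, 18, 20]
Initialize: lo = 0
Initialize: r = 5
Initialize: count = 0
Entering loop: while lo < r:
After iteration 1: lo = 1, r = 4, count = 0
After iteration 2: lo = 2, r = 3, count = 0
After iteration 3: lo = 3, r = 2, count = 0
Loop ends.

Final answer: 0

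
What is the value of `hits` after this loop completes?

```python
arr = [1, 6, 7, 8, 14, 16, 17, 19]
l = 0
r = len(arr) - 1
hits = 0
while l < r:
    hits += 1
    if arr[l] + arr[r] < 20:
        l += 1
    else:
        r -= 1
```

Let's trace through this code step by step.

Initialize: arr = [1, 6, 7, 8, 14, 16, 17, 19]
Initialize: l = 0
Initialize: r = 7
Initialize: hits = 0
Entering loop: while l < r:
After iteration 1: l = 0, r = 6, hits = 1
After iteration 2: l = 1, r = 6, hits = 2
After iteration 3: l = 1, r = 5, hits = 3
After iteration 4: l = 1, r = 4, hits = 4
After iteration 5: l = 1, r = 3, hits = 5
After iteration 6: l = 2, r = 3, hits = 6
After iteration 7: l = 3, r = 3, hits = 7
Loop ends.

Final answer: 7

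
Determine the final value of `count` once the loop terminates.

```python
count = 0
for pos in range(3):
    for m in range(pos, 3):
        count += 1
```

Let's trace through this code step by step.

Initialize: count = 0
Entering loop: for pos in range(3):
After iteration 1: pos = 0, count = 3
After iteration 2: pos = 1, count = 5
After iteration 3: pos = 2, count = 6
Loop ends.

Final answer: 6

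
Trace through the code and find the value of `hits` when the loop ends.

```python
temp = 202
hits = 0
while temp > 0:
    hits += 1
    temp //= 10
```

Let's trace through this code step by step.

Initialize: temp = 202
Initialize: hits = 0
Entering loop: while temp > 0:
After iteration 1: temp = 20, hits = 1
After iteration 2: temp = 2, hits = 2
After iteration 3: temp = 0, hits = 3
Loop ends.

Final answer: 3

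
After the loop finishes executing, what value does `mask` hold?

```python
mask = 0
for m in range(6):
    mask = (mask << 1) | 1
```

Let's trace through this code step by step.

Initialize: mask = 0
Entering loop: for m in range(6):
After iteration 1: m = 0, mask = 1
After iteration 2: m = 1, mask = 3
After iteration 3: m = 2, mask = 7
After iteration 4: m = 3, mask = 15
After iteration 5: m = 4, mask = 31
After iteration 6: m = 5, mask = 63
Loop ends.

Final answer: 63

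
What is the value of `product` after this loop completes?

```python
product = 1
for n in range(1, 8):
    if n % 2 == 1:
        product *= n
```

Let's trace through this code step by step.

Initialize: product = 1
Entering loop: for n in range(1, 8):
After iteration 1: n = 1, product = 1
After iteration 2: n = 2, product = 1
After iteration 3: n = 3, product = 3
After iteration 4: n = 4, product = 3
After iteration 5: n = 5, product = 15
After iteration 6: n = 6, product = 15
After iteration 7: n = 7, product = 105
Loop ends.

Final answer: 105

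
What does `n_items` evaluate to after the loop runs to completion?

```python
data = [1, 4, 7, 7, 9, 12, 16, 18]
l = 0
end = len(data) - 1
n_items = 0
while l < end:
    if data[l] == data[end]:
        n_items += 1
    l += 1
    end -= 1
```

Let's trace through this code step by step.

Initialize: data = [1, 4, 7, 7, 9, 12, 16, 18]
Initialize: l = 0
Initialize: end = 7
Initialize: n_items = 0
Entering loop: while l < end:
After iteration 1: l = 1, end = 6, n_items = 0
After iteration 2: l = 2, end = 5, n_items = 0
After iteration 3: l = 3, end = 4, n_items = 0
After iteration 4: l = 4, end = 3, n_items = 0
Loop ends.

Final answer: 0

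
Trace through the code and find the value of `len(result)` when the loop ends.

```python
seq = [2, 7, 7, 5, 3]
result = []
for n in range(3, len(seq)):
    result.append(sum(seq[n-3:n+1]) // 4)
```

Let's trace through this code step by step.

Initialize: seq = [2, 7, 7, 5, 3]
Initialize: result = []
Entering loop: for n in range(3, len(seq)):
After iteration 1: n = 3, result = [5]
After iteration 2: n = 4, result = [5, 5]
Loop ends.
len(result) = 2

Final answer: 2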